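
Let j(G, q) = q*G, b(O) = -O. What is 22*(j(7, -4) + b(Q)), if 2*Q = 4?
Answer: -660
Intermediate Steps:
Q = 2 (Q = (½)*4 = 2)
j(G, q) = G*q
22*(j(7, -4) + b(Q)) = 22*(7*(-4) - 1*2) = 22*(-28 - 2) = 22*(-30) = -660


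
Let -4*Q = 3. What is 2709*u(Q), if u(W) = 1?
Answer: 2709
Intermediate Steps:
Q = -3/4 (Q = -1/4*3 = -3/4 ≈ -0.75000)
2709*u(Q) = 2709*1 = 2709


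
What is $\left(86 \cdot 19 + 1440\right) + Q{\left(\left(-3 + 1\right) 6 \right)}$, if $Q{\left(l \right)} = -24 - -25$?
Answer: $3075$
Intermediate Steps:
$Q{\left(l \right)} = 1$ ($Q{\left(l \right)} = -24 + 25 = 1$)
$\left(86 \cdot 19 + 1440\right) + Q{\left(\left(-3 + 1\right) 6 \right)} = \left(86 \cdot 19 + 1440\right) + 1 = \left(1634 + 1440\right) + 1 = 3074 + 1 = 3075$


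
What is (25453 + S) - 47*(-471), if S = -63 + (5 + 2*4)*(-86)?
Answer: 46409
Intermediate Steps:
S = -1181 (S = -63 + (5 + 8)*(-86) = -63 + 13*(-86) = -63 - 1118 = -1181)
(25453 + S) - 47*(-471) = (25453 - 1181) - 47*(-471) = 24272 + 22137 = 46409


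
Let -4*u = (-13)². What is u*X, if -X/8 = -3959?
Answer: -1338142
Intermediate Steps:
X = 31672 (X = -8*(-3959) = 31672)
u = -169/4 (u = -¼*(-13)² = -¼*169 = -169/4 ≈ -42.250)
u*X = -169/4*31672 = -1338142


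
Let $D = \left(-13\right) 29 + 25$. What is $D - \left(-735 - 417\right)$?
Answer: $800$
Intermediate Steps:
$D = -352$ ($D = -377 + 25 = -352$)
$D - \left(-735 - 417\right) = -352 - \left(-735 - 417\right) = -352 - -1152 = -352 + 1152 = 800$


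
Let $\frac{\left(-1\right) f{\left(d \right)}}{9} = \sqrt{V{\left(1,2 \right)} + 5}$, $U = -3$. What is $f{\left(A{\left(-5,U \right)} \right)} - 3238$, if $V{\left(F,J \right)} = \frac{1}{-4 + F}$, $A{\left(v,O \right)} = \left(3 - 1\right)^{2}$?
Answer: $-3238 - 3 \sqrt{42} \approx -3257.4$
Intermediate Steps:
$A{\left(v,O \right)} = 4$ ($A{\left(v,O \right)} = 2^{2} = 4$)
$f{\left(d \right)} = - 3 \sqrt{42}$ ($f{\left(d \right)} = - 9 \sqrt{\frac{1}{-4 + 1} + 5} = - 9 \sqrt{\frac{1}{-3} + 5} = - 9 \sqrt{- \frac{1}{3} + 5} = - 9 \sqrt{\frac{14}{3}} = - 9 \frac{\sqrt{42}}{3} = - 3 \sqrt{42}$)
$f{\left(A{\left(-5,U \right)} \right)} - 3238 = - 3 \sqrt{42} - 3238 = -3238 - 3 \sqrt{42}$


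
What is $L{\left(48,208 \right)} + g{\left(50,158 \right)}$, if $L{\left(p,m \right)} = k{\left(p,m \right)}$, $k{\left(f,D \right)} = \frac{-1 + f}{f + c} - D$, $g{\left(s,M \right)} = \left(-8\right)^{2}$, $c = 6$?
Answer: $- \frac{7729}{54} \approx -143.13$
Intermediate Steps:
$g{\left(s,M \right)} = 64$
$k{\left(f,D \right)} = - D + \frac{-1 + f}{6 + f}$ ($k{\left(f,D \right)} = \frac{-1 + f}{f + 6} - D = \frac{-1 + f}{6 + f} - D = - D + \frac{-1 + f}{6 + f}$)
$L{\left(p,m \right)} = \frac{-1 + p - 6 m - m p}{6 + p}$
$L{\left(48,208 \right)} + g{\left(50,158 \right)} = \frac{-1 + 48 - 1248 - 208 \cdot 48}{6 + 48} + 64 = \frac{-1 + 48 - 1248 - 9984}{54} + 64 = \frac{1}{54} \left(-11185\right) + 64 = - \frac{11185}{54} + 64 = - \frac{7729}{54}$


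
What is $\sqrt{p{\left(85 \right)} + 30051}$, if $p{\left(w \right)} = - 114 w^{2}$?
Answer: $i \sqrt{793599} \approx 890.84 i$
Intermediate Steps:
$\sqrt{p{\left(85 \right)} + 30051} = \sqrt{- 114 \cdot 85^{2} + 30051} = \sqrt{\left(-114\right) 7225 + 30051} = \sqrt{-823650 + 30051} = \sqrt{-793599} = i \sqrt{793599}$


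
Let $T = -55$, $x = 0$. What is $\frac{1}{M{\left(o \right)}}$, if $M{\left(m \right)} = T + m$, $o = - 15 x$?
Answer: $- \frac{1}{55} \approx -0.018182$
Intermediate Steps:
$o = 0$ ($o = \left(-15\right) 0 = 0$)
$M{\left(m \right)} = -55 + m$
$\frac{1}{M{\left(o \right)}} = \frac{1}{-55 + 0} = \frac{1}{-55} = - \frac{1}{55}$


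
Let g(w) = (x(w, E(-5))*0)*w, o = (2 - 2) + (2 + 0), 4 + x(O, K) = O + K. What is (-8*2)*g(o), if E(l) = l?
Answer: 0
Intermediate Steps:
x(O, K) = -4 + K + O (x(O, K) = -4 + (O + K) = -4 + (K + O) = -4 + K + O)
o = 2 (o = 0 + 2 = 2)
g(w) = 0 (g(w) = ((-4 - 5 + w)*0)*w = ((-9 + w)*0)*w = 0*w = 0)
(-8*2)*g(o) = -8*2*0 = -16*0 = 0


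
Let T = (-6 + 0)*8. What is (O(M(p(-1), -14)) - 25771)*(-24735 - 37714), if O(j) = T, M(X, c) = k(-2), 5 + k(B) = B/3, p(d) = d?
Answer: 1612370731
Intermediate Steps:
k(B) = -5 + B/3
M(X, c) = -17/3 (M(X, c) = -5 + (⅓)*(-2) = -5 - ⅔ = -17/3)
T = -48 (T = -6*8 = -48)
O(j) = -48
(O(M(p(-1), -14)) - 25771)*(-24735 - 37714) = (-48 - 25771)*(-24735 - 37714) = -25819*(-62449) = 1612370731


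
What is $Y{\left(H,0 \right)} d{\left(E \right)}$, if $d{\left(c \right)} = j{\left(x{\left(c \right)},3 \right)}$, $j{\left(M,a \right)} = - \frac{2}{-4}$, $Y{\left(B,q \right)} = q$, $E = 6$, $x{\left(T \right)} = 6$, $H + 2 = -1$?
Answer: $0$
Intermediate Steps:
$H = -3$ ($H = -2 - 1 = -3$)
$j{\left(M,a \right)} = \frac{1}{2}$ ($j{\left(M,a \right)} = \left(-2\right) \left(- \frac{1}{4}\right) = \frac{1}{2}$)
$d{\left(c \right)} = \frac{1}{2}$
$Y{\left(H,0 \right)} d{\left(E \right)} = 0 \cdot \frac{1}{2} = 0$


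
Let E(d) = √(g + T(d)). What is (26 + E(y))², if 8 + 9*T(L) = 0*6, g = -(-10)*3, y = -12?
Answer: (78 + √262)²/9 ≈ 985.68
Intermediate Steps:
g = 30 (g = -5*(-6) = 30)
T(L) = -8/9 (T(L) = -8/9 + (0*6)/9 = -8/9 + (⅑)*0 = -8/9 + 0 = -8/9)
E(d) = √262/3 (E(d) = √(30 - 8/9) = √(262/9) = √262/3)
(26 + E(y))² = (26 + √262/3)²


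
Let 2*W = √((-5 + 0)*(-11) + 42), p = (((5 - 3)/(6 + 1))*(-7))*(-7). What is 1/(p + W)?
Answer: 56/687 - 2*√97/687 ≈ 0.052842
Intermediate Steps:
p = 14 (p = ((2/7)*(-7))*(-7) = -2*(-7) = 14)
W = √97/2 (W = √((-5 + 0)*(-11) + 42)/2 = √(-5*(-11) + 42)/2 = √(55 + 42)/2 = √97/2 ≈ 4.9244)
1/(p + W) = 1/(14 + √97/2)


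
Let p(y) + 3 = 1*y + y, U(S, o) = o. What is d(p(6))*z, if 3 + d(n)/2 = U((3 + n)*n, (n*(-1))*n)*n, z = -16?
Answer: 23424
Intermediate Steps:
p(y) = -3 + 2*y (p(y) = -3 + (1*y + y) = -3 + (y + y) = -3 + 2*y)
d(n) = -6 - 2*n³ (d(n) = -6 + 2*(((n*(-1))*n)*n) = -6 + 2*(((-n)*n)*n) = -6 + 2*((-n²)*n) = -6 + 2*(-n³) = -6 - 2*n³)
d(p(6))*z = (-6 - 2*(-3 + 2*6)³)*(-16) = (-6 - 2*(-3 + 12)³)*(-16) = (-6 - 2*9³)*(-16) = (-6 - 2*729)*(-16) = (-6 - 1458)*(-16) = -1464*(-16) = 23424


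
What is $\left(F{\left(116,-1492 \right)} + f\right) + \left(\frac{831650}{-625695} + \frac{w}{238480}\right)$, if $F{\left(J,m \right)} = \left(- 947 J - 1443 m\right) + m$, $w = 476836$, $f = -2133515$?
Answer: $- \frac{685663723103089}{7460787180} \approx -91902.0$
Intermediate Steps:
$F{\left(J,m \right)} = - 1442 m - 947 J$ ($F{\left(J,m \right)} = \left(- 1443 m - 947 J\right) + m = - 1442 m - 947 J$)
$\left(F{\left(116,-1492 \right)} + f\right) + \left(\frac{831650}{-625695} + \frac{w}{238480}\right) = \left(\left(\left(-1442\right) \left(-1492\right) - 109852\right) - 2133515\right) + \left(\frac{831650}{-625695} + \frac{476836}{238480}\right) = \left(\left(2151464 - 109852\right) - 2133515\right) + \left(831650 \left(- \frac{1}{625695}\right) + 476836 \cdot \frac{1}{238480}\right) = \left(2041612 - 2133515\right) + \left(- \frac{166330}{125139} + \frac{119209}{59620}\right) = -91903 + \frac{5001100451}{7460787180} = - \frac{685663723103089}{7460787180}$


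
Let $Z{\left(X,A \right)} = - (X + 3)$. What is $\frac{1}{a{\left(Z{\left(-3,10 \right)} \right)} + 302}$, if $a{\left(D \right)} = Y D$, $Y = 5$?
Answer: $\frac{1}{302} \approx 0.0033113$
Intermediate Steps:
$Z{\left(X,A \right)} = -3 - X$ ($Z{\left(X,A \right)} = - (3 + X) = -3 - X$)
$a{\left(D \right)} = 5 D$
$\frac{1}{a{\left(Z{\left(-3,10 \right)} \right)} + 302} = \frac{1}{5 \left(-3 - -3\right) + 302} = \frac{1}{5 \left(-3 + 3\right) + 302} = \frac{1}{5 \cdot 0 + 302} = \frac{1}{0 + 302} = \frac{1}{302}$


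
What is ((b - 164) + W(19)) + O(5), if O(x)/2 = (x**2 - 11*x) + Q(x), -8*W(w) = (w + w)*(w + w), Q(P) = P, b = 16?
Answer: -757/2 ≈ -378.50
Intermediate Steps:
W(w) = -w**2/2 (W(w) = -(w + w)*(w + w)/8 = -2*w*2*w/8 = -w**2/2)
O(x) = -20*x + 2*x**2 (O(x) = 2*((x**2 - 11*x) + x) = 2*(x**2 - 10*x) = -20*x + 2*x**2)
((b - 164) + W(19)) + O(5) = ((16 - 164) - 1/2*19**2) + 2*5*(-10 + 5) = (-148 - 1/2*361) + 2*5*(-5) = (-148 - 361/2) - 50 = -657/2 - 50 = -757/2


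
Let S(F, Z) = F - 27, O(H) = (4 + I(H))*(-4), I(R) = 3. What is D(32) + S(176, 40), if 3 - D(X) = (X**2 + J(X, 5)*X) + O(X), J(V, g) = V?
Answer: -1868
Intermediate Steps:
O(H) = -28 (O(H) = (4 + 3)*(-4) = 7*(-4) = -28)
D(X) = 31 - 2*X**2 (D(X) = 3 - ((X**2 + X*X) - 28) = 3 - ((X**2 + X**2) - 28) = 3 - (2*X**2 - 28) = 3 - (-28 + 2*X**2) = 3 + (28 - 2*X**2) = 31 - 2*X**2)
S(F, Z) = -27 + F
D(32) + S(176, 40) = (31 - 2*32**2) + (-27 + 176) = (31 - 2*1024) + 149 = (31 - 2048) + 149 = -2017 + 149 = -1868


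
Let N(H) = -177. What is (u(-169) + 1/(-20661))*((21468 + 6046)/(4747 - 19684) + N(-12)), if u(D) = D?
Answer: 9327624900730/308613357 ≈ 30224.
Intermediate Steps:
(u(-169) + 1/(-20661))*((21468 + 6046)/(4747 - 19684) + N(-12)) = (-169 + 1/(-20661))*((21468 + 6046)/(4747 - 19684) - 177) = (-169 - 1/20661)*(27514/(-14937) - 177) = -3491710*(27514*(-1/14937) - 177)/20661 = -3491710*(-27514/14937 - 177)/20661 = -3491710/20661*(-2671363/14937) = 9327624900730/308613357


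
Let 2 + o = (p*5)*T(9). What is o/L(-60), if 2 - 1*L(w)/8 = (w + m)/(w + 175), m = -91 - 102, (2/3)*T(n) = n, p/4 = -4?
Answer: -2705/84 ≈ -32.202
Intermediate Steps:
p = -16 (p = 4*(-4) = -16)
T(n) = 3*n/2
m = -193
L(w) = 16 - 8*(-193 + w)/(175 + w) (L(w) = 16 - 8*(w - 193)/(w + 175) = 16 - 8*(-193 + w)/(175 + w))
o = -1082 (o = -2 + (-16*5)*((3/2)*9) = -2 - 80*27/2 = -2 - 1080 = -1082)
o/L(-60) = -1082*(175 - 60)/(8*(543 - 60)) = -1082/(8*483/115) = -1082/(8*(1/115)*483) = -1082/168/5 = -1082*5/168 = -2705/84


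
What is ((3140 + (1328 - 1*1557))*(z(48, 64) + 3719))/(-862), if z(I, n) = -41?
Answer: -5353329/431 ≈ -12421.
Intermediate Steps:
((3140 + (1328 - 1*1557))*(z(48, 64) + 3719))/(-862) = ((3140 + (1328 - 1*1557))*(-41 + 3719))/(-862) = ((3140 + (1328 - 1557))*3678)*(-1/862) = ((3140 - 229)*3678)*(-1/862) = (2911*3678)*(-1/862) = 10706658*(-1/862) = -5353329/431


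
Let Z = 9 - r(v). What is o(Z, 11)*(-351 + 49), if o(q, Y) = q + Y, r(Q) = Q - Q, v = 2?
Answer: -6040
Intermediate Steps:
r(Q) = 0
Z = 9 (Z = 9 - 1*0 = 9 + 0 = 9)
o(q, Y) = Y + q
o(Z, 11)*(-351 + 49) = (11 + 9)*(-351 + 49) = 20*(-302) = -6040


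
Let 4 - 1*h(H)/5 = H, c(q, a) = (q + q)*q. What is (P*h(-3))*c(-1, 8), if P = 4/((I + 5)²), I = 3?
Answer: 35/8 ≈ 4.3750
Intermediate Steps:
c(q, a) = 2*q² (c(q, a) = (2*q)*q = 2*q²)
h(H) = 20 - 5*H
P = 1/16 (P = 4/((3 + 5)²) = 4/(8²) = 4/64 = 4*(1/64) = 1/16 ≈ 0.062500)
(P*h(-3))*c(-1, 8) = ((20 - 5*(-3))/16)*(2*(-1)²) = ((20 + 15)/16)*(2*1) = ((1/16)*35)*2 = (35/16)*2 = 35/8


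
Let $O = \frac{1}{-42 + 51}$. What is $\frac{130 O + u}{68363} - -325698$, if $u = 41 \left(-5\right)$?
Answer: $\frac{200391229651}{615267} \approx 3.257 \cdot 10^{5}$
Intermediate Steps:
$O = \frac{1}{9} \approx 0.11111$
$u = -205$
$\frac{130 O + u}{68363} - -325698 = \frac{130 \cdot \frac{1}{9} - 205}{68363} - -325698 = \left(\frac{130}{9} - 205\right) \frac{1}{68363} + 325698 = \left(- \frac{1715}{9}\right) \frac{1}{68363} + 325698 = - \frac{1715}{615267} + 325698 = \frac{200391229651}{615267}$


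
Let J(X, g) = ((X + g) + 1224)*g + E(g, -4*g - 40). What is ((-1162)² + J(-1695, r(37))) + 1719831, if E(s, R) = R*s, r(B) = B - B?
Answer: 3070075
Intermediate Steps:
r(B) = 0
J(X, g) = g*(-40 - 4*g) + g*(1224 + X + g) (J(X, g) = ((X + g) + 1224)*g + (-4*g - 40)*g = (1224 + X + g)*g + (-40 - 4*g)*g = g*(1224 + X + g) + g*(-40 - 4*g) = g*(-40 - 4*g) + g*(1224 + X + g))
((-1162)² + J(-1695, r(37))) + 1719831 = ((-1162)² + 0*(1184 - 1695 - 3*0)) + 1719831 = (1350244 + 0*(1184 - 1695 + 0)) + 1719831 = (1350244 + 0*(-511)) + 1719831 = (1350244 + 0) + 1719831 = 1350244 + 1719831 = 3070075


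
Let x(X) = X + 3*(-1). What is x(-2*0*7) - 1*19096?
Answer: -19099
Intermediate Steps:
x(X) = -3 + X (x(X) = X - 3 = -3 + X)
x(-2*0*7) - 1*19096 = (-3 - 2*0*7) - 1*19096 = (-3 + 0*7) - 19096 = (-3 + 0) - 19096 = -3 - 19096 = -19099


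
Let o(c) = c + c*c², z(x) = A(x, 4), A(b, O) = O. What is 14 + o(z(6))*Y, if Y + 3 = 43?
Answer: 2734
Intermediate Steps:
Y = 40 (Y = -3 + 43 = 40)
z(x) = 4
o(c) = c + c³
14 + o(z(6))*Y = 14 + (4 + 4³)*40 = 14 + (4 + 64)*40 = 14 + 68*40 = 14 + 2720 = 2734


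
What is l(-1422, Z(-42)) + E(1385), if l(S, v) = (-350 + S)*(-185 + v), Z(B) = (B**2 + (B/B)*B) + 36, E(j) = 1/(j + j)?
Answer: -7720976119/2770 ≈ -2.7874e+6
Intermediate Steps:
E(j) = 1/(2*j)
Z(B) = 36 + B + B**2 (Z(B) = (B**2 + 1*B) + 36 = (B**2 + B) + 36 = (B + B**2) + 36 = 36 + B + B**2)
l(-1422, Z(-42)) + E(1385) = (64750 - 350*(36 - 42 + (-42)**2) - 185*(-1422) - 1422*(36 - 42 + (-42)**2)) + (1/2)/1385 = (64750 - 350*(36 - 42 + 1764) + 263070 - 1422*(36 - 42 + 1764)) + (1/2)*(1/1385) = (64750 - 350*1758 + 263070 - 1422*1758) + 1/2770 = (64750 - 615300 + 263070 - 2499876) + 1/2770 = -2787356 + 1/2770 = -7720976119/2770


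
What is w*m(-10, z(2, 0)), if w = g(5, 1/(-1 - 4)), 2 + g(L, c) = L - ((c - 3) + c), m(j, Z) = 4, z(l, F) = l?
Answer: 128/5 ≈ 25.600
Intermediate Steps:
g(L, c) = 1 + L - 2*c (g(L, c) = -2 + (L - ((c - 3) + c)) = -2 + (L - ((-3 + c) + c)) = -2 + (L - (-3 + 2*c)) = -2 + (L + (3 - 2*c)) = -2 + (3 + L - 2*c) = 1 + L - 2*c)
w = 32/5 (w = 1 + 5 - 2/(-1 - 4) = 1 + 5 - 2/(-5) = 1 + 5 - 2*(-1/5) = 1 + 5 + 2/5 = 32/5 ≈ 6.4000)
w*m(-10, z(2, 0)) = (32/5)*4 = 128/5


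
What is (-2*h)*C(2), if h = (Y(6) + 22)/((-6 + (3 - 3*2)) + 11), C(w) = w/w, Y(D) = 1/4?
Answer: -89/4 ≈ -22.250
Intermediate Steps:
Y(D) = 1/4
C(w) = 1
h = 89/8 (h = (1/4 + 22)/((-6 + (3 - 3*2)) + 11) = 89/(4*((-6 + (3 - 6)) + 11)) = 89/(4*((-6 - 3) + 11)) = 89/(4*(-9 + 11)) = (89/4)/2 = (89/4)*(1/2) = 89/8 ≈ 11.125)
(-2*h)*C(2) = -2*89/8*1 = -89/4*1 = -89/4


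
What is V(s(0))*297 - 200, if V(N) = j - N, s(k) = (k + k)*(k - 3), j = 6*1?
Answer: 1582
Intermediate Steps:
j = 6
s(k) = 2*k*(-3 + k) (s(k) = (2*k)*(-3 + k) = 2*k*(-3 + k))
V(N) = 6 - N
V(s(0))*297 - 200 = (6 - 2*0*(-3 + 0))*297 - 200 = (6 - 2*0*(-3))*297 - 200 = (6 - 1*0)*297 - 200 = (6 + 0)*297 - 200 = 6*297 - 200 = 1782 - 200 = 1582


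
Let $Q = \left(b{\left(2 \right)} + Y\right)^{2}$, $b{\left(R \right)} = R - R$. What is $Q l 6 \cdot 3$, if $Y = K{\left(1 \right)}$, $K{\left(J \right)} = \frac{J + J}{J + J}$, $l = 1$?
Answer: $18$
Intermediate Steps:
$b{\left(R \right)} = 0$
$K{\left(J \right)} = 1$ ($K{\left(J \right)} = \frac{2 J}{2 J} = 2 J \frac{1}{2 J} = 1$)
$Y = 1$
$Q = 1$ ($Q = \left(0 + 1\right)^{2} = 1^{2} = 1$)
$Q l 6 \cdot 3 = 1 \cdot 1 \cdot 6 \cdot 3 = 1 \cdot 6 \cdot 3 = 1 \cdot 18 = 18$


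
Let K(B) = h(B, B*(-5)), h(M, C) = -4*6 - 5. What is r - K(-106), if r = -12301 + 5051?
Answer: -7221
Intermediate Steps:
r = -7250
h(M, C) = -29 (h(M, C) = -24 - 5 = -29)
K(B) = -29
r - K(-106) = -7250 - 1*(-29) = -7250 + 29 = -7221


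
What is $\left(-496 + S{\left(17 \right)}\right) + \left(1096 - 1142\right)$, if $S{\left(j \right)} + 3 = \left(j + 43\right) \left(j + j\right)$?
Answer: $1495$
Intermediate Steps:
$S{\left(j \right)} = -3 + 2 j \left(43 + j\right)$ ($S{\left(j \right)} = -3 + \left(j + 43\right) \left(j + j\right) = -3 + \left(43 + j\right) 2 j = -3 + 2 j \left(43 + j\right)$)
$\left(-496 + S{\left(17 \right)}\right) + \left(1096 - 1142\right) = \left(-496 + \left(-3 + 2 \cdot 17^{2} + 86 \cdot 17\right)\right) + \left(1096 - 1142\right) = \left(-496 + \left(-3 + 2 \cdot 289 + 1462\right)\right) - 46 = \left(-496 + \left(-3 + 578 + 1462\right)\right) - 46 = \left(-496 + 2037\right) - 46 = 1541 - 46 = 1495$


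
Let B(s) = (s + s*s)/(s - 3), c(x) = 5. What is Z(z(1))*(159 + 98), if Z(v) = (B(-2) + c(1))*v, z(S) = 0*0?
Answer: 0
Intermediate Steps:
B(s) = (s + s²)/(-3 + s)
z(S) = 0
Z(v) = 23*v/5 (Z(v) = (-2*(1 - 2)/(-3 - 2) + 5)*v = (-2*(-1)/(-5) + 5)*v = (-2*(-⅕)*(-1) + 5)*v = (-⅖ + 5)*v = 23*v/5)
Z(z(1))*(159 + 98) = ((23/5)*0)*(159 + 98) = 0*257 = 0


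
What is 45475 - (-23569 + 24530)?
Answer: 44514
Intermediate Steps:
45475 - (-23569 + 24530) = 45475 - 1*961 = 45475 - 961 = 44514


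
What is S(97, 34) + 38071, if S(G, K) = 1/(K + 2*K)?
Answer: 3883243/102 ≈ 38071.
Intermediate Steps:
S(G, K) = 1/(3*K)
S(97, 34) + 38071 = (⅓)/34 + 38071 = (⅓)*(1/34) + 38071 = 1/102 + 38071 = 3883243/102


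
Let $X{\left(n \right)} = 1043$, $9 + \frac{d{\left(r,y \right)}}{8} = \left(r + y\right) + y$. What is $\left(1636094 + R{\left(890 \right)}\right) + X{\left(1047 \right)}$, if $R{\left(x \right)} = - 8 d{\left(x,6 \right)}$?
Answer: $1579985$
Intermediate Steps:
$d{\left(r,y \right)} = -72 + 8 r + 16 y$ ($d{\left(r,y \right)} = -72 + 8 \left(\left(r + y\right) + y\right) = -72 + 8 \left(r + 2 y\right) = -72 + \left(8 r + 16 y\right) = -72 + 8 r + 16 y$)
$R{\left(x \right)} = -192 - 64 x$ ($R{\left(x \right)} = - 8 \left(-72 + 8 x + 16 \cdot 6\right) = - 8 \left(-72 + 8 x + 96\right) = - 8 \left(24 + 8 x\right) = -192 - 64 x$)
$\left(1636094 + R{\left(890 \right)}\right) + X{\left(1047 \right)} = \left(1636094 - 57152\right) + 1043 = 1578942 + 1043 = 1579985$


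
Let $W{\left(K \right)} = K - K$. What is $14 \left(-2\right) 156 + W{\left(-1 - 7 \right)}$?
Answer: $-4368$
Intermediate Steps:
$W{\left(K \right)} = 0$
$14 \left(-2\right) 156 + W{\left(-1 - 7 \right)} = 14 \left(-2\right) 156 + 0 = \left(-28\right) 156 + 0 = -4368 + 0 = -4368$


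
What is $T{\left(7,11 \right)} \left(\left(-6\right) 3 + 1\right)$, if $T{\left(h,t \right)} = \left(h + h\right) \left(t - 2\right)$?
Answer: $-2142$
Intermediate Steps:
$T{\left(h,t \right)} = 2 h \left(-2 + t\right)$
$T{\left(7,11 \right)} \left(\left(-6\right) 3 + 1\right) = 2 \cdot 7 \left(-2 + 11\right) \left(\left(-6\right) 3 + 1\right) = 2 \cdot 7 \cdot 9 \left(-18 + 1\right) = 126 \left(-17\right) = -2142$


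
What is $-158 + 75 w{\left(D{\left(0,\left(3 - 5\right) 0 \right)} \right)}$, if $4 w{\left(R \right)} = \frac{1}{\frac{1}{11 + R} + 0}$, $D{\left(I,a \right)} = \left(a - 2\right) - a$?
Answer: $\frac{43}{4} \approx 10.75$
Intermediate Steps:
$D{\left(I,a \right)} = -2$ ($D{\left(I,a \right)} = \left(-2 + a\right) - a = -2$)
$w{\left(R \right)} = \frac{11}{4} + \frac{R}{4}$ ($w{\left(R \right)} = \frac{1}{4 \left(\frac{1}{11 + R} + 0\right)} = \frac{1}{4 \frac{1}{11 + R}} = \frac{11 + R}{4} = \frac{11}{4} + \frac{R}{4}$)
$-158 + 75 w{\left(D{\left(0,\left(3 - 5\right) 0 \right)} \right)} = -158 + 75 \left(\frac{11}{4} + \frac{1}{4} \left(-2\right)\right) = -158 + 75 \left(\frac{11}{4} - \frac{1}{2}\right) = -158 + 75 \cdot \frac{9}{4} = -158 + \frac{675}{4} = \frac{43}{4}$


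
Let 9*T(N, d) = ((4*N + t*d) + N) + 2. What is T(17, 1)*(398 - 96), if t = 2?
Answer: 26878/9 ≈ 2986.4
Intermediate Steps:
T(N, d) = 2/9 + 2*d/9 + 5*N/9 (T(N, d) = (((4*N + 2*d) + N) + 2)/9 = (((2*d + 4*N) + N) + 2)/9 = ((2*d + 5*N) + 2)/9 = (2 + 2*d + 5*N)/9 = 2/9 + 2*d/9 + 5*N/9)
T(17, 1)*(398 - 96) = (2/9 + (2/9)*1 + (5/9)*17)*(398 - 96) = (2/9 + 2/9 + 85/9)*302 = (89/9)*302 = 26878/9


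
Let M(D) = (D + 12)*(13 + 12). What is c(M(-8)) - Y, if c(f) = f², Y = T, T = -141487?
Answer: 151487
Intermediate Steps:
M(D) = 300 + 25*D (M(D) = (12 + D)*25 = 300 + 25*D)
Y = -141487
c(M(-8)) - Y = (300 + 25*(-8))² - 1*(-141487) = (300 - 200)² + 141487 = 100² + 141487 = 10000 + 141487 = 151487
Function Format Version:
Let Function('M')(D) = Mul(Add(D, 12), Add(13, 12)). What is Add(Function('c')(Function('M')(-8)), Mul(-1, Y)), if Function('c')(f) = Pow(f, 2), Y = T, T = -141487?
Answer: 151487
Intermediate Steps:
Function('M')(D) = Add(300, Mul(25, D)) (Function('M')(D) = Mul(Add(12, D), 25) = Add(300, Mul(25, D)))
Y = -141487
Add(Function('c')(Function('M')(-8)), Mul(-1, Y)) = Add(Pow(Add(300, Mul(25, -8)), 2), Mul(-1, -141487)) = Add(Pow(Add(300, -200), 2), 141487) = Add(Pow(100, 2), 141487) = Add(10000, 141487) = 151487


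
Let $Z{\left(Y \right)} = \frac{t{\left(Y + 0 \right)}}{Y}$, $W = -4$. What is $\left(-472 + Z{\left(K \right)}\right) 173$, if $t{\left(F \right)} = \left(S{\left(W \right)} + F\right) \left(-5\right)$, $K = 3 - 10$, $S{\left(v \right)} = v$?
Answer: $- \frac{581107}{7} \approx -83015.0$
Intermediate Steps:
$K = -7$
$t{\left(F \right)} = 20 - 5 F$ ($t{\left(F \right)} = \left(-4 + F\right) \left(-5\right) = 20 - 5 F$)
$Z{\left(Y \right)} = \frac{20 - 5 Y}{Y}$ ($Z{\left(Y \right)} = \frac{20 - 5 \left(Y + 0\right)}{Y} = \frac{20 - 5 Y}{Y}$)
$\left(-472 + Z{\left(K \right)}\right) 173 = \left(-472 - \left(5 - \frac{20}{-7}\right)\right) 173 = \left(-472 + \left(-5 + 20 \left(- \frac{1}{7}\right)\right)\right) 173 = \left(-472 - \frac{55}{7}\right) 173 = \left(- \frac{3359}{7}\right) 173 = - \frac{581107}{7}$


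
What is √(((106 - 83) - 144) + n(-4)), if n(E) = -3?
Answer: 2*I*√31 ≈ 11.136*I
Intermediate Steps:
√(((106 - 83) - 144) + n(-4)) = √(((106 - 83) - 144) - 3) = √((23 - 144) - 3) = √(-121 - 3) = √(-124) = 2*I*√31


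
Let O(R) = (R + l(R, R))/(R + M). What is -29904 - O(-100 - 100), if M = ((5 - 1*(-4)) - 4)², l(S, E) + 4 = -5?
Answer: -5233409/175 ≈ -29905.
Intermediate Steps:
l(S, E) = -9 (l(S, E) = -4 - 5 = -9)
M = 25 (M = ((5 + 4) - 4)² = (9 - 4)² = 5² = 25)
O(R) = (-9 + R)/(25 + R) (O(R) = (R - 9)/(R + 25) = (-9 + R)/(25 + R))
-29904 - O(-100 - 100) = -29904 - (-9 + (-100 - 100))/(25 + (-100 - 100)) = -29904 - (-9 - 200)/(25 - 200) = -29904 - (-209)/(-175) = -29904 - (-1)*(-209)/175 = -29904 - 1*209/175 = -29904 - 209/175 = -5233409/175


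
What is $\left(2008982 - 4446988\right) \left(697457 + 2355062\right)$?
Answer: $-7442059637114$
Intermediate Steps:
$\left(2008982 - 4446988\right) \left(697457 + 2355062\right) = \left(-2438006\right) 3052519 = -7442059637114$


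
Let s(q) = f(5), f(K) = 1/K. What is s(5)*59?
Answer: 59/5 ≈ 11.800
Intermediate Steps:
s(q) = 1/5
s(5)*59 = (1/5)*59 = 59/5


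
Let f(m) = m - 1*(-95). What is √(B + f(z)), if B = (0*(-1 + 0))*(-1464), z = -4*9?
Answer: √59 ≈ 7.6811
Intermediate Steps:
z = -36
f(m) = 95 + m (f(m) = m + 95 = 95 + m)
B = 0 (B = (0*(-1))*(-1464) = 0*(-1464) = 0)
√(B + f(z)) = √(0 + (95 - 36)) = √(0 + 59) = √59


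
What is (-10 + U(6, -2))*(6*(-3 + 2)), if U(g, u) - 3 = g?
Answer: 6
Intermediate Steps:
U(g, u) = 3 + g
(-10 + U(6, -2))*(6*(-3 + 2)) = (-10 + (3 + 6))*(6*(-3 + 2)) = (-10 + 9)*(6*(-1)) = -1*(-6) = 6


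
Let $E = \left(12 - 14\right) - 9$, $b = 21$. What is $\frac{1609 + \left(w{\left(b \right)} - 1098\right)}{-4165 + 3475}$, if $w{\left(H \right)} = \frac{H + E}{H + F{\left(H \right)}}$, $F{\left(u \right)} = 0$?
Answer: $- \frac{467}{630} \approx -0.74127$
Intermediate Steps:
$E = -11$ ($E = -2 - 9 = -11$)
$w{\left(H \right)} = \frac{-11 + H}{H}$ ($w{\left(H \right)} = \frac{H - 11}{H + 0} = \frac{-11 + H}{H}$)
$\frac{1609 + \left(w{\left(b \right)} - 1098\right)}{-4165 + 3475} = \frac{1609 - \left(1098 - \frac{-11 + 21}{21}\right)}{-4165 + 3475} = \frac{1609 + \left(\frac{1}{21} \cdot 10 - 1098\right)}{-690} = \left(1609 + \left(\frac{10}{21} - 1098\right)\right) \left(- \frac{1}{690}\right) = \left(1609 - \frac{23048}{21}\right) \left(- \frac{1}{690}\right) = \frac{10741}{21} \left(- \frac{1}{690}\right) = - \frac{467}{630}$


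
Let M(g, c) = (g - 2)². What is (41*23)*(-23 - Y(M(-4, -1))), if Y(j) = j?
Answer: -55637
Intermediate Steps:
M(g, c) = (-2 + g)²
(41*23)*(-23 - Y(M(-4, -1))) = (41*23)*(-23 - (-2 - 4)²) = 943*(-23 - 1*(-6)²) = 943*(-23 - 1*36) = 943*(-23 - 36) = 943*(-59) = -55637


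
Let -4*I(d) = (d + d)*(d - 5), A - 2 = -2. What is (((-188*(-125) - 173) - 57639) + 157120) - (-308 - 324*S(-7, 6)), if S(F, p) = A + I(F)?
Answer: 109508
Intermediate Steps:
A = 0 (A = 2 - 2 = 0)
I(d) = -d*(-5 + d)/2 (I(d) = -(d + d)*(d - 5)/4 = -2*d*(-5 + d)/4 = -d*(-5 + d)/2)
S(F, p) = F*(5 - F)/2 (S(F, p) = 0 + F*(5 - F)/2 = F*(5 - F)/2)
(((-188*(-125) - 173) - 57639) + 157120) - (-308 - 324*S(-7, 6)) = (((-188*(-125) - 173) - 57639) + 157120) - (-308 - 162*(-7)*(5 - 1*(-7))) = (((23500 - 173) - 57639) + 157120) - (-308 - 162*(-7)*(5 + 7)) = ((23327 - 57639) + 157120) - (-308 - 162*(-7)*12) = (-34312 + 157120) - (-308 - 324*(-42)) = 122808 - (-308 + 13608) = 122808 - 1*13300 = 122808 - 13300 = 109508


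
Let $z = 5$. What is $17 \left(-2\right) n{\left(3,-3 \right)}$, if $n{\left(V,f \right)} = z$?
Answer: $-170$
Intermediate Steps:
$n{\left(V,f \right)} = 5$
$17 \left(-2\right) n{\left(3,-3 \right)} = 17 \left(-2\right) 5 = \left(-34\right) 5 = -170$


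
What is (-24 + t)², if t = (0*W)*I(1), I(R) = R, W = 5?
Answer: 576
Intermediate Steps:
t = 0 (t = (0*5)*1 = 0*1 = 0)
(-24 + t)² = (-24 + 0)² = (-24)² = 576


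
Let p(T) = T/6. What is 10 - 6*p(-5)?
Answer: 15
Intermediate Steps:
p(T) = T/6 (p(T) = T*(1/6) = T/6)
10 - 6*p(-5) = 10 - (-5) = 10 - 6*(-5/6) = 10 + 5 = 15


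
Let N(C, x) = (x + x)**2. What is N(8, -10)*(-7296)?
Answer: -2918400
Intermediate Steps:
N(C, x) = 4*x**2 (N(C, x) = (2*x)**2 = 4*x**2)
N(8, -10)*(-7296) = (4*(-10)**2)*(-7296) = (4*100)*(-7296) = 400*(-7296) = -2918400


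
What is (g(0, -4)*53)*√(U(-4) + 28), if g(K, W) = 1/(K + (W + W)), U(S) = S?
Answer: -53*√6/4 ≈ -32.456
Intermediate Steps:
g(K, W) = 1/(K + 2*W)
(g(0, -4)*53)*√(U(-4) + 28) = (53/(0 + 2*(-4)))*√(-4 + 28) = (53/(0 - 8))*√24 = (53/(-8))*(2*√6) = (-⅛*53)*(2*√6) = -53*√6/4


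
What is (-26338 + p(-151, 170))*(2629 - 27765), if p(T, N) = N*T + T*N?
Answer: 1952514208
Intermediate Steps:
p(T, N) = 2*N*T (p(T, N) = N*T + N*T = 2*N*T)
(-26338 + p(-151, 170))*(2629 - 27765) = (-26338 + 2*170*(-151))*(2629 - 27765) = (-26338 - 51340)*(-25136) = -77678*(-25136) = 1952514208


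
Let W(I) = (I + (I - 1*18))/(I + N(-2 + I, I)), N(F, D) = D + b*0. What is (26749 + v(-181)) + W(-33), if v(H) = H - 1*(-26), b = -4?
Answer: 292548/11 ≈ 26595.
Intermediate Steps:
v(H) = 26 + H (v(H) = H + 26 = 26 + H)
N(F, D) = D (N(F, D) = D - 4*0 = D + 0 = D)
W(I) = (-18 + 2*I)/(2*I) (W(I) = (I + (I - 1*18))/(I + I) = (I + (I - 18))/((2*I)) = (I + (-18 + I))*(1/(2*I)) = (-18 + 2*I)*(1/(2*I)) = (-18 + 2*I)/(2*I))
(26749 + v(-181)) + W(-33) = (26749 + (26 - 181)) + (-9 - 33)/(-33) = (26749 - 155) - 1/33*(-42) = 26594 + 14/11 = 292548/11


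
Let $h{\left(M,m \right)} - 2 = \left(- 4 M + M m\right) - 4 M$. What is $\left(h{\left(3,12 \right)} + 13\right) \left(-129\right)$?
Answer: $-3483$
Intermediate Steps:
$h{\left(M,m \right)} = 2 - 8 M + M m$ ($h{\left(M,m \right)} = 2 - \left(8 M - M m\right) = 2 + \left(- 8 M + M m\right) = 2 - 8 M + M m$)
$\left(h{\left(3,12 \right)} + 13\right) \left(-129\right) = \left(\left(2 - 24 + 3 \cdot 12\right) + 13\right) \left(-129\right) = \left(\left(2 - 24 + 36\right) + 13\right) \left(-129\right) = \left(14 + 13\right) \left(-129\right) = 27 \left(-129\right) = -3483$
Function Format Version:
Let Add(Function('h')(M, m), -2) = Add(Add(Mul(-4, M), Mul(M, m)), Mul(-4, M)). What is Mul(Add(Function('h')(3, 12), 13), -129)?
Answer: -3483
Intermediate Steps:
Function('h')(M, m) = Add(2, Mul(-8, M), Mul(M, m)) (Function('h')(M, m) = Add(2, Add(Add(Mul(-4, M), Mul(M, m)), Mul(-4, M))) = Add(2, Add(Mul(-8, M), Mul(M, m))) = Add(2, Mul(-8, M), Mul(M, m)))
Mul(Add(Function('h')(3, 12), 13), -129) = Mul(Add(Add(2, Mul(-8, 3), Mul(3, 12)), 13), -129) = Mul(Add(Add(2, -24, 36), 13), -129) = Mul(Add(14, 13), -129) = Mul(27, -129) = -3483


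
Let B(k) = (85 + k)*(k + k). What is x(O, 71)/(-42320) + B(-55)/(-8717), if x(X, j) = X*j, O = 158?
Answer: 910189/8019640 ≈ 0.11349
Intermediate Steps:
B(k) = 2*k*(85 + k) (B(k) = (85 + k)*(2*k) = 2*k*(85 + k))
x(O, 71)/(-42320) + B(-55)/(-8717) = (158*71)/(-42320) + (2*(-55)*(85 - 55))/(-8717) = 11218*(-1/42320) + (2*(-55)*30)*(-1/8717) = -5609/21160 - 3300*(-1/8717) = -5609/21160 + 3300/8717 = 910189/8019640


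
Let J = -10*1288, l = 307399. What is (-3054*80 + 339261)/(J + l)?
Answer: 31647/98173 ≈ 0.32236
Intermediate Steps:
J = -12880
(-3054*80 + 339261)/(J + l) = (-3054*80 + 339261)/(-12880 + 307399) = (-244320 + 339261)/294519 = 94941*(1/294519) = 31647/98173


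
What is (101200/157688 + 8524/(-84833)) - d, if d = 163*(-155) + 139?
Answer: 1826746815088/72701881 ≈ 25127.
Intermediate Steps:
d = -25126 (d = -25265 + 139 = -25126)
(101200/157688 + 8524/(-84833)) - d = (101200/157688 + 8524/(-84833)) - 1*(-25126) = (101200*(1/157688) + 8524*(-1/84833)) + 25126 = (550/857 - 8524/84833) + 25126 = 39353082/72701881 + 25126 = 1826746815088/72701881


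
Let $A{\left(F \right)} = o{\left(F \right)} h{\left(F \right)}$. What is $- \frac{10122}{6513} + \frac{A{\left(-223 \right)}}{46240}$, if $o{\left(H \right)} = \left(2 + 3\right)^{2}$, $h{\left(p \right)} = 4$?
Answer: $- \frac{7789833}{5019352} \approx -1.552$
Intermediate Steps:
$o{\left(H \right)} = 25$ ($o{\left(H \right)} = 5^{2} = 25$)
$A{\left(F \right)} = 100$ ($A{\left(F \right)} = 25 \cdot 4 = 100$)
$- \frac{10122}{6513} + \frac{A{\left(-223 \right)}}{46240} = - \frac{10122}{6513} + \frac{100}{46240} = \left(-10122\right) \frac{1}{6513} + 100 \cdot \frac{1}{46240} = - \frac{3374}{2171} + \frac{5}{2312} = - \frac{7789833}{5019352}$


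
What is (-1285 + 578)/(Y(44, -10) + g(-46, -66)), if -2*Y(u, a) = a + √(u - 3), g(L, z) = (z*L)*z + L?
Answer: 566779276/160667895515 - 1414*√41/160667895515 ≈ 0.0035276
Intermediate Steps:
g(L, z) = L + L*z² (g(L, z) = (L*z)*z + L = L*z² + L = L + L*z²)
Y(u, a) = -a/2 - √(-3 + u)/2 (Y(u, a) = -(a + √(u - 3))/2 = -(a + √(-3 + u))/2 = -a/2 - √(-3 + u)/2)
(-1285 + 578)/(Y(44, -10) + g(-46, -66)) = (-1285 + 578)/((-½*(-10) - √(-3 + 44)/2) - 46*(1 + (-66)²)) = -707/((5 - √41/2) - 46*(1 + 4356)) = -707/((5 - √41/2) - 46*4357) = -707/((5 - √41/2) - 200422) = -707/(-200417 - √41/2)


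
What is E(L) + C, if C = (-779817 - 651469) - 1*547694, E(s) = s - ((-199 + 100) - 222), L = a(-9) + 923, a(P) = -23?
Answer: -1977759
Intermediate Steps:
L = 900 (L = -23 + 923 = 900)
E(s) = 321 + s (E(s) = s - (-99 - 222) = s - 1*(-321) = s + 321 = 321 + s)
C = -1978980 (C = -1431286 - 547694 = -1978980)
E(L) + C = (321 + 900) - 1978980 = 1221 - 1978980 = -1977759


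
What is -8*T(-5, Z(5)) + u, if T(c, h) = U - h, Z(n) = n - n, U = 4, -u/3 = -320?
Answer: 928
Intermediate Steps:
u = 960 (u = -3*(-320) = 960)
Z(n) = 0
T(c, h) = 4 - h
-8*T(-5, Z(5)) + u = -8*(4 - 1*0) + 960 = -8*(4 + 0) + 960 = -8*4 + 960 = -32 + 960 = 928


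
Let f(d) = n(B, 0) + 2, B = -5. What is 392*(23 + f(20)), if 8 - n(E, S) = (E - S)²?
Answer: 3136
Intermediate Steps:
n(E, S) = 8 - (E - S)²
f(d) = -15 (f(d) = (8 - (-5 - 1*0)²) + 2 = (8 - (-5 + 0)²) + 2 = (8 - 1*(-5)²) + 2 = (8 - 1*25) + 2 = (8 - 25) + 2 = -17 + 2 = -15)
392*(23 + f(20)) = 392*(23 - 15) = 392*8 = 3136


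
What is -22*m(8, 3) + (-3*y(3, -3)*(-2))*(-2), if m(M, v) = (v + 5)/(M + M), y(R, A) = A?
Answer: 25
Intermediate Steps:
m(M, v) = (5 + v)/(2*M) (m(M, v) = (5 + v)/((2*M)) = (5 + v)*(1/(2*M)) = (5 + v)/(2*M))
-22*m(8, 3) + (-3*y(3, -3)*(-2))*(-2) = -11*(5 + 3)/8 + (-3*(-3)*(-2))*(-2) = -11*8/8 + (9*(-2))*(-2) = -22*½ - 18*(-2) = -11 + 36 = 25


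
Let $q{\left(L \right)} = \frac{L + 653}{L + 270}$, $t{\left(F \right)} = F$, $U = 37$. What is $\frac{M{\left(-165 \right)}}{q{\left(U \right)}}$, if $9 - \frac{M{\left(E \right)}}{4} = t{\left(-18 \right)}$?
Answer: $\frac{5526}{115} \approx 48.052$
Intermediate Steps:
$M{\left(E \right)} = 108$ ($M{\left(E \right)} = 36 - -72 = 36 + 72 = 108$)
$q{\left(L \right)} = \frac{653 + L}{270 + L}$
$\frac{M{\left(-165 \right)}}{q{\left(U \right)}} = \frac{108}{\frac{1}{270 + 37} \left(653 + 37\right)} = \frac{108}{\frac{1}{307} \cdot 690} = \frac{108}{\frac{690}{307}} = 108 \cdot \frac{307}{690} = \frac{5526}{115}$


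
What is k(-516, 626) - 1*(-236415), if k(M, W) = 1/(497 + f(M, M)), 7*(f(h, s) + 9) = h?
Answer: 685603507/2900 ≈ 2.3642e+5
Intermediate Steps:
f(h, s) = -9 + h/7
k(M, W) = 1/(488 + M/7) (k(M, W) = 1/(497 + (-9 + M/7)) = 1/(488 + M/7))
k(-516, 626) - 1*(-236415) = 7/(3416 - 516) - 1*(-236415) = 7/2900 + 236415 = 685603507/2900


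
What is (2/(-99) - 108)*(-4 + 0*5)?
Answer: 42776/99 ≈ 432.08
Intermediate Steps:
(2/(-99) - 108)*(-4 + 0*5) = (2*(-1/99) - 108)*(-4 + 0) = (-2/99 - 108)*(-4) = -10694/99*(-4) = 42776/99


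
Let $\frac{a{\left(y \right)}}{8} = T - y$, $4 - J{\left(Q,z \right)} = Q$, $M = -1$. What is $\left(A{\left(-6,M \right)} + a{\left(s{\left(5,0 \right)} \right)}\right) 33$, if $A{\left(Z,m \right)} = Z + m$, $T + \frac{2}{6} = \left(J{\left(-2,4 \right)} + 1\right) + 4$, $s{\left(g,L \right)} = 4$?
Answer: $1529$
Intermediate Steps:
$J{\left(Q,z \right)} = 4 - Q$
$T = \frac{32}{3}$ ($T = - \frac{1}{3} + \left(\left(\left(4 - -2\right) + 1\right) + 4\right) = - \frac{1}{3} + \left(\left(\left(4 + 2\right) + 1\right) + 4\right) = - \frac{1}{3} + \left(\left(6 + 1\right) + 4\right) = - \frac{1}{3} + \left(7 + 4\right) = - \frac{1}{3} + 11 = \frac{32}{3} \approx 10.667$)
$a{\left(y \right)} = \frac{256}{3} - 8 y$ ($a{\left(y \right)} = 8 \left(\frac{32}{3} - y\right) = \frac{256}{3} - 8 y$)
$\left(A{\left(-6,M \right)} + a{\left(s{\left(5,0 \right)} \right)}\right) 33 = \left(\left(-6 - 1\right) + \left(\frac{256}{3} - 32\right)\right) 33 = \left(-7 + \left(\frac{256}{3} - 32\right)\right) 33 = \left(-7 + \frac{160}{3}\right) 33 = \frac{139}{3} \cdot 33 = 1529$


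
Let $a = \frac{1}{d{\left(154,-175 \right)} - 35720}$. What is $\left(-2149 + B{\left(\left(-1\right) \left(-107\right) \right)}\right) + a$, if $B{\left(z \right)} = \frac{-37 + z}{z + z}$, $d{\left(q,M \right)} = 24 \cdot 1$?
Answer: $- \frac{8206796075}{3819472} \approx -2148.7$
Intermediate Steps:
$d{\left(q,M \right)} = 24$
$B{\left(z \right)} = \frac{-37 + z}{2 z}$
$a = - \frac{1}{35696}$ ($a = \frac{1}{24 - 35720} = \frac{1}{-35696} = - \frac{1}{35696} \approx -2.8014 \cdot 10^{-5}$)
$\left(-2149 + B{\left(\left(-1\right) \left(-107\right) \right)}\right) + a = \left(-2149 + \frac{-37 - -107}{2 \left(\left(-1\right) \left(-107\right)\right)}\right) - \frac{1}{35696} = \left(-2149 + \frac{-37 + 107}{2 \cdot 107}\right) - \frac{1}{35696} = \left(-2149 + \frac{1}{2} \cdot \frac{1}{107} \cdot 70\right) - \frac{1}{35696} = \left(-2149 + \frac{35}{107}\right) - \frac{1}{35696} = - \frac{229908}{107} - \frac{1}{35696} = - \frac{8206796075}{3819472}$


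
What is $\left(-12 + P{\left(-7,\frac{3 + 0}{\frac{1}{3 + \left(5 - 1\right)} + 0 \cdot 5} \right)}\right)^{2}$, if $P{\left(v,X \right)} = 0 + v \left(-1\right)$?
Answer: $25$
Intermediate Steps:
$P{\left(v,X \right)} = - v$ ($P{\left(v,X \right)} = 0 - v = - v$)
$\left(-12 + P{\left(-7,\frac{3 + 0}{\frac{1}{3 + \left(5 - 1\right)} + 0 \cdot 5} \right)}\right)^{2} = \left(-12 - -7\right)^{2} = \left(-12 + 7\right)^{2} = \left(-5\right)^{2} = 25$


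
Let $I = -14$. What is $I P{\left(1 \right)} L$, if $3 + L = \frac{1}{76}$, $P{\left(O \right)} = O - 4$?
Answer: $- \frac{4767}{38} \approx -125.45$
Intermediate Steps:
$P{\left(O \right)} = -4 + O$
$L = - \frac{227}{76}$ ($L = -3 + \frac{1}{76} = - \frac{227}{76} \approx -2.9868$)
$I P{\left(1 \right)} L = - 14 \left(-4 + 1\right) \left(- \frac{227}{76}\right) = \left(-14\right) \left(-3\right) \left(- \frac{227}{76}\right) = 42 \left(- \frac{227}{76}\right) = - \frac{4767}{38}$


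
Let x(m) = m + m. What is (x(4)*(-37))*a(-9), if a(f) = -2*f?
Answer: -5328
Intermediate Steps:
x(m) = 2*m
(x(4)*(-37))*a(-9) = ((2*4)*(-37))*(-2*(-9)) = (8*(-37))*18 = -296*18 = -5328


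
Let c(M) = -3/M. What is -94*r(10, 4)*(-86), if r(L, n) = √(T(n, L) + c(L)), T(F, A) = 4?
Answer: 4042*√370/5 ≈ 15550.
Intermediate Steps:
r(L, n) = √(4 - 3/L)
-94*r(10, 4)*(-86) = -94*√(4 - 3/10)*(-86) = -47*√370/5*(-86) = 4042*√370/5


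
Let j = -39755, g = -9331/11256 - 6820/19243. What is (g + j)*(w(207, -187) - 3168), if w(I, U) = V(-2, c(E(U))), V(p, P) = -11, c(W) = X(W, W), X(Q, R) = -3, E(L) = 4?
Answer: 3910695823127621/30942744 ≈ 1.2638e+8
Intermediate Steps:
c(W) = -3
g = -36617479/30942744 (g = -9331*1/11256 - 6820*1/19243 = -1333/1608 - 6820/19243 = -36617479/30942744 ≈ -1.1834)
w(I, U) = -11
(g + j)*(w(207, -187) - 3168) = (-36617479/30942744 - 39755)*(-11 - 3168) = -1230165405199/30942744*(-3179) = 3910695823127621/30942744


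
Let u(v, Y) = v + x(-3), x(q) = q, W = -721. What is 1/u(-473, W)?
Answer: -1/476 ≈ -0.0021008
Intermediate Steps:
u(v, Y) = -3 + v (u(v, Y) = v - 3 = -3 + v)
1/u(-473, W) = 1/(-3 - 473) = 1/(-476) = -1/476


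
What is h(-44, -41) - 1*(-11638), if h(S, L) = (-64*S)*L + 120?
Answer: -103698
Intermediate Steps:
h(S, L) = 120 - 64*L*S (h(S, L) = -64*L*S + 120 = 120 - 64*L*S)
h(-44, -41) - 1*(-11638) = (120 - 64*(-41)*(-44)) - 1*(-11638) = (120 - 115456) + 11638 = -115336 + 11638 = -103698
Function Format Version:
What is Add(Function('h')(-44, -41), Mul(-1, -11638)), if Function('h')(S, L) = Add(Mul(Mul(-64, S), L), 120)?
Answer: -103698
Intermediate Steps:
Function('h')(S, L) = Add(120, Mul(-64, L, S)) (Function('h')(S, L) = Add(Mul(-64, L, S), 120) = Add(120, Mul(-64, L, S)))
Add(Function('h')(-44, -41), Mul(-1, -11638)) = Add(Add(120, Mul(-64, -41, -44)), Mul(-1, -11638)) = Add(Add(120, -115456), 11638) = Add(-115336, 11638) = -103698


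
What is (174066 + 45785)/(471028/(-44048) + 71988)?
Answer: 2420999212/792614099 ≈ 3.0544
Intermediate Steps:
(174066 + 45785)/(471028/(-44048) + 71988) = 219851/(471028*(-1/44048) + 71988) = 219851/(-117757/11012 + 71988) = 219851/(792614099/11012) = 219851*(11012/792614099) = 2420999212/792614099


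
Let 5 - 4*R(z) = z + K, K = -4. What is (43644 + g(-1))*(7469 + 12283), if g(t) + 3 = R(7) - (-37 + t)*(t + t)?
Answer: 860505756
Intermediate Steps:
R(z) = 9/4 - z/4 (R(z) = 5/4 - (z - 4)/4 = 5/4 - (-4 + z)/4 = 5/4 + (1 - z/4) = 9/4 - z/4)
g(t) = -5/2 - 2*t*(-37 + t) (g(t) = -3 + ((9/4 - 1/4*7) - (-37 + t)*(t + t)) = -3 + ((9/4 - 7/4) - (-37 + t)*2*t) = -3 + (1/2 - 2*t*(-37 + t)) = -5/2 - 2*t*(-37 + t))
(43644 + g(-1))*(7469 + 12283) = (43644 + (-5/2 - 2*(-1)**2 + 74*(-1)))*(7469 + 12283) = (43644 + (-5/2 - 2*1 - 74))*19752 = (43644 + (-5/2 - 2 - 74))*19752 = (43644 - 157/2)*19752 = (87131/2)*19752 = 860505756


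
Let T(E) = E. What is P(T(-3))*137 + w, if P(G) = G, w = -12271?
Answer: -12682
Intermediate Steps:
P(T(-3))*137 + w = -3*137 - 12271 = -411 - 12271 = -12682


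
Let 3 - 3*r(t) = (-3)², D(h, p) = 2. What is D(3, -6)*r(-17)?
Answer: -4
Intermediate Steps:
r(t) = -2 (r(t) = 1 - ⅓*(-3)² = 1 - ⅓*9 = 1 - 3 = -2)
D(3, -6)*r(-17) = 2*(-2) = -4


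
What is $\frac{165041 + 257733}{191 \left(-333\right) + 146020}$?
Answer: $\frac{422774}{82417} \approx 5.1297$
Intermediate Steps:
$\frac{165041 + 257733}{191 \left(-333\right) + 146020} = \frac{422774}{-63603 + 146020} = \frac{422774}{82417}$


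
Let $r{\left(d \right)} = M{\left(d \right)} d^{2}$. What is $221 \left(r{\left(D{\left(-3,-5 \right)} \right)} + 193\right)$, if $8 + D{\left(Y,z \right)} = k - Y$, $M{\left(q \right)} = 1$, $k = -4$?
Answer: $60554$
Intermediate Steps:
$D{\left(Y,z \right)} = -12 - Y$ ($D{\left(Y,z \right)} = -8 - \left(4 + Y\right) = -12 - Y$)
$r{\left(d \right)} = d^{2}$ ($r{\left(d \right)} = 1 d^{2} = d^{2}$)
$221 \left(r{\left(D{\left(-3,-5 \right)} \right)} + 193\right) = 221 \left(\left(-12 - -3\right)^{2} + 193\right) = 221 \left(\left(-12 + 3\right)^{2} + 193\right) = 221 \left(\left(-9\right)^{2} + 193\right) = 221 \left(81 + 193\right) = 221 \cdot 274 = 60554$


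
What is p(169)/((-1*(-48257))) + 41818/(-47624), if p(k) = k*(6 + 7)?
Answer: -956690649/1149095684 ≈ -0.83256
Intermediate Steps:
p(k) = 13*k (p(k) = k*13 = 13*k)
p(169)/((-1*(-48257))) + 41818/(-47624) = (13*169)/((-1*(-48257))) + 41818/(-47624) = 2197/48257 + 41818*(-1/47624) = 2197*(1/48257) - 20909/23812 = 2197/48257 - 20909/23812 = -956690649/1149095684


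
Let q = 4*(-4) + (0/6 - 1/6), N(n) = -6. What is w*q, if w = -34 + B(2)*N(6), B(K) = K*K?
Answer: 2813/3 ≈ 937.67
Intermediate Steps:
B(K) = K²
w = -58 (w = -34 + 2²*(-6) = -34 + 4*(-6) = -34 - 24 = -58)
q = -97/6 (q = -16 + (0*(⅙) - 1*⅙) = -16 + (0 - ⅙) = -16 - ⅙ = -97/6 ≈ -16.167)
w*q = -58*(-97/6) = 2813/3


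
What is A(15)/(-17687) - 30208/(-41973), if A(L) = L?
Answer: 533659301/742376451 ≈ 0.71885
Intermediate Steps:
A(15)/(-17687) - 30208/(-41973) = 15/(-17687) - 30208/(-41973) = 15*(-1/17687) - 30208*(-1/41973) = -15/17687 + 30208/41973 = 533659301/742376451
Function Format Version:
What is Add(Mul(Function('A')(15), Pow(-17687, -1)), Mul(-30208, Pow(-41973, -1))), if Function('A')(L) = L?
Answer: Rational(533659301, 742376451) ≈ 0.71885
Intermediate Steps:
Add(Mul(Function('A')(15), Pow(-17687, -1)), Mul(-30208, Pow(-41973, -1))) = Add(Mul(15, Pow(-17687, -1)), Mul(-30208, Pow(-41973, -1))) = Add(Mul(15, Rational(-1, 17687)), Mul(-30208, Rational(-1, 41973))) = Add(Rational(-15, 17687), Rational(30208, 41973)) = Rational(533659301, 742376451)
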